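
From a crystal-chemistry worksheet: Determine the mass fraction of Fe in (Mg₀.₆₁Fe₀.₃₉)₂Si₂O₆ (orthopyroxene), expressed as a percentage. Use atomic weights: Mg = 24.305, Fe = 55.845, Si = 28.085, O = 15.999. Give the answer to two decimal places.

Molar mass of (Mg₀.₆₁Fe₀.₃₉)₂Si₂O₆: 1.22*24.305 + 0.78*55.845 + 2*28.085 + 6*15.999 = 225.375 g/mol.
Mass of Fe per formula unit: 0.78 × 55.845 = 43.559 g.
Weight fraction Fe = 43.559 / 225.375 = 0.1933.

19.33 mass %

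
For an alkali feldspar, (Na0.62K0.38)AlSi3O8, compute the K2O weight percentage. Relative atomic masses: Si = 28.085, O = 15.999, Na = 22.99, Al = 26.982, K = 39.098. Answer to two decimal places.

Formula mass = 268.340 g/mol.
0.38 K → 0.1900 mol K2O per formula unit; M(K2O) = 94.195, so K2O mass = 17.897 g.
17.897/268.340 × 100 = 6.67 wt%.

6.67 wt%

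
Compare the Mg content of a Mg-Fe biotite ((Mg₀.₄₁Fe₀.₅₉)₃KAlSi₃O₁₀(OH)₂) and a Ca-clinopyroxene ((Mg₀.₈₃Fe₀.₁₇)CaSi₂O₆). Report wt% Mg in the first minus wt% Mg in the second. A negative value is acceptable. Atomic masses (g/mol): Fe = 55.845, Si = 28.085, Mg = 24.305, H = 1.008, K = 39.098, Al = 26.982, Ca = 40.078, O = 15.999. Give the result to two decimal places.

-2.77 percentage points

Mg in (Mg₀.₄₁Fe₀.₅₉)₃KAlSi₃O₁₀(OH)₂: molar mass 473.080 g/mol; 1.23×24.305 = 29.895 g → 6.32 wt%.
Mg in (Mg₀.₈₃Fe₀.₁₇)CaSi₂O₆: molar mass 221.909 g/mol; 0.83×24.305 = 20.173 g → 9.09 wt%.
Difference = 6.32 − 9.09 = -2.77 percentage points.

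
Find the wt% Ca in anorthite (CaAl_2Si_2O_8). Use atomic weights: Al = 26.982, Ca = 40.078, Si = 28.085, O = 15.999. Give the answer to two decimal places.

Formula mass = 1·40.078 + 2·26.982 + 2·28.085 + 8·15.999 = 278.204 g/mol, of which 40.078 g is Ca.
So Ca makes up 40.078/278.204 = 0.1441 of the mass, i.e. 14.41%.

14.41 weight percent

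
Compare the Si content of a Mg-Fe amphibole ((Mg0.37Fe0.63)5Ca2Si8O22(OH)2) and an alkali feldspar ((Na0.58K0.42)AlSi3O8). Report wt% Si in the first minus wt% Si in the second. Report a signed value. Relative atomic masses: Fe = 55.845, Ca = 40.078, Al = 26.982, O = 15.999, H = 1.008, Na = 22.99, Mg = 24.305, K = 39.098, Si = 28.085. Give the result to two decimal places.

-6.68 percentage points

M((Mg0.37Fe0.63)5Ca2Si8O22(OH)2) = 911.704 g/mol, so wt% Si = 224.680/911.704 × 100 = 24.64%.
M((Na0.58K0.42)AlSi3O8) = 268.984 g/mol, so wt% Si = 84.255/268.984 × 100 = 31.32%.
24.64 − 31.32 = -6.68 pp.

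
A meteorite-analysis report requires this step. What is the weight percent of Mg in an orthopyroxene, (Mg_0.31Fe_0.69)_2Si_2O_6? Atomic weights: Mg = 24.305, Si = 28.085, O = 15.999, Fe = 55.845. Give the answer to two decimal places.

M((Mg_0.31Fe_0.69)_2Si_2O_6) = 244.299 g/mol.
Mg contributes 0.62 × 24.305 = 15.069 g per mole.
15.069/244.299 = 0.0617 → 6.17%.

6.17 mass %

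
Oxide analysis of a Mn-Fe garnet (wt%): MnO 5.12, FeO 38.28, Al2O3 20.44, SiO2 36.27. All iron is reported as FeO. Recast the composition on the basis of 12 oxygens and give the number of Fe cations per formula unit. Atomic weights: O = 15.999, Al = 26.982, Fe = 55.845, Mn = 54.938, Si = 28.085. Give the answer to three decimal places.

2.649 Fe apfu

MnO (M=70.937): mol = 0.07218; Mn = 0.07218, O = 0.07218.
FeO (M=71.844): mol = 0.53282; Fe = 0.53282, O = 0.53282.
Al2O3 (M=101.961): mol = 0.20047; Al = 0.40094, O = 0.60141.
SiO2 (M=60.083): mol = 0.60366; Si = 0.60366, O = 1.20732.
ΣO = 2.41373; factor = 12/ΣO = 4.97156.
Fe apfu = 0.53282 × 4.97156 = 2.649.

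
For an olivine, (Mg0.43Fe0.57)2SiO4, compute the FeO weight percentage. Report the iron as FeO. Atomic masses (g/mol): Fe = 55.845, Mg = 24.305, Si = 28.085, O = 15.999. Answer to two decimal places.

Formula mass = 176.647 g/mol.
1.14 Fe → 1.1400 mol FeO per formula unit; M(FeO) = 71.844, so FeO mass = 81.902 g.
81.902/176.647 × 100 = 46.36 wt%.

46.36 wt%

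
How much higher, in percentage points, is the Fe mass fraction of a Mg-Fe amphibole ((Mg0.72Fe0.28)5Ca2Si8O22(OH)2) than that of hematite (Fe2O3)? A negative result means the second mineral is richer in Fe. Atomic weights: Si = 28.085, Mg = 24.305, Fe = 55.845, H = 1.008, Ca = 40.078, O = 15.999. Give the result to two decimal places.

-60.81 percentage points

Fe in (Mg0.72Fe0.28)5Ca2Si8O22(OH)2: molar mass 856.509 g/mol; 1.40×55.845 = 78.183 g → 9.13 wt%.
Fe in Fe2O3: molar mass 159.687 g/mol; 2×55.845 = 111.690 g → 69.94 wt%.
Difference = 9.13 − 69.94 = -60.81 percentage points.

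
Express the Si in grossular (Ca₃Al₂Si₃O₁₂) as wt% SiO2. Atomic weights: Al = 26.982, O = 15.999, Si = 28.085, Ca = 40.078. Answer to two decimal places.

Formula mass = 450.441 g/mol.
3 Si → 3.0000 mol SiO2 per formula unit; M(SiO2) = 60.083, so SiO2 mass = 180.249 g.
180.249/450.441 × 100 = 40.02 wt%.

40.02 wt%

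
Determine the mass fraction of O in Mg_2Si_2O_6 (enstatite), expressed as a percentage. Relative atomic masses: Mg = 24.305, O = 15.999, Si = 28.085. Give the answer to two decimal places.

Molar mass of Mg_2Si_2O_6: 2*24.305 + 2*28.085 + 6*15.999 = 200.774 g/mol.
Mass of O per formula unit: 6 × 15.999 = 95.994 g.
Weight fraction O = 95.994 / 200.774 = 0.4781.

47.81 wt%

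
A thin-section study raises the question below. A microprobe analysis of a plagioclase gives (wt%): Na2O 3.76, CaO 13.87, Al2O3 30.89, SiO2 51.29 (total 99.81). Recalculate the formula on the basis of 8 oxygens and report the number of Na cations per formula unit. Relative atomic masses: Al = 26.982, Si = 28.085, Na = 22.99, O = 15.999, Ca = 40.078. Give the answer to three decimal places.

0.332 Na apfu

Na2O: 3.76/61.979 = 0.06067 mol → 0.12134 mol Na, 0.06067 mol O.
CaO: 13.87/56.077 = 0.24734 mol → 0.24734 mol Ca, 0.24734 mol O.
Al2O3: 30.89/101.961 = 0.30296 mol → 0.60592 mol Al, 0.90888 mol O.
SiO2: 51.29/60.083 = 0.85365 mol → 0.85365 mol Si, 1.70730 mol O.
Total oxygen = 2.92419 mol. Normalization factor = 8/2.92419 = 2.73580.
Na per 8 O = 0.12134 × 2.73580 = 0.332.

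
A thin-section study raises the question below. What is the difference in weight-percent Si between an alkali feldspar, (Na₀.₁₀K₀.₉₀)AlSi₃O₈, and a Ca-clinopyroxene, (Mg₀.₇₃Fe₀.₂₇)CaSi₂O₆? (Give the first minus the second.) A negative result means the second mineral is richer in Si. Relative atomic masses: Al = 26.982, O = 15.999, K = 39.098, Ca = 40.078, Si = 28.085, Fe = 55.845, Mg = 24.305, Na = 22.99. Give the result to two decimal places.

M((Na₀.₁₀K₀.₉₀)AlSi₃O₈) = 276.716 g/mol, so wt% Si = 84.255/276.716 × 100 = 30.45%.
M((Mg₀.₇₃Fe₀.₂₇)CaSi₂O₆) = 225.063 g/mol, so wt% Si = 56.170/225.063 × 100 = 24.96%.
30.45 − 24.96 = 5.49 pp.

5.49 percentage points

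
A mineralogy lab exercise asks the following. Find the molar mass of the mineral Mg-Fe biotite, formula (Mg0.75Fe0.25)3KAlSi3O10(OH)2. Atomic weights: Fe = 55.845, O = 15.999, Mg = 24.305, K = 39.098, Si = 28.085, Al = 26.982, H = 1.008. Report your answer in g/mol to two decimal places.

The formula mass is the sum 2.25·24.305 + 0.75·55.845 + 1·39.098 + 1·26.982 + 3·28.085 + 12·15.999 + 2·1.008.

440.91 g/mol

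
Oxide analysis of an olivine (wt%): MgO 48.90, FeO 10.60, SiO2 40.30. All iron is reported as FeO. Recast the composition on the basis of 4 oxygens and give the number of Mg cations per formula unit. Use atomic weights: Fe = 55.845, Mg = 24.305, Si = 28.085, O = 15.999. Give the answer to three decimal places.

1.796 Mg apfu

48.90 wt% MgO ÷ 40.304 g/mol = 1.21328 mol, giving 1.21328 Mg and 1.21328 O.
10.60 wt% FeO ÷ 71.844 g/mol = 0.14754 mol, giving 0.14754 Fe and 0.14754 O.
40.30 wt% SiO2 ÷ 60.083 g/mol = 0.67074 mol, giving 0.67074 Si and 1.34148 O.
Oxygen sums to 2.70230; scaling by 4/2.70230 = 1.48022 puts the formula on 4 O.
Mg: 1.21328 × 1.48022 = 1.796 atoms per formula unit.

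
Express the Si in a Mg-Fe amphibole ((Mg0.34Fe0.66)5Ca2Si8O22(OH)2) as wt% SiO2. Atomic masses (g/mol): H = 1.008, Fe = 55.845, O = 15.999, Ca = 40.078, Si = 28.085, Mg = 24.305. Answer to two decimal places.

52.45 wt%

Formula mass = 916.435 g/mol.
8 Si → 8.0000 mol SiO2 per formula unit; M(SiO2) = 60.083, so SiO2 mass = 480.664 g.
480.664/916.435 × 100 = 52.45 wt%.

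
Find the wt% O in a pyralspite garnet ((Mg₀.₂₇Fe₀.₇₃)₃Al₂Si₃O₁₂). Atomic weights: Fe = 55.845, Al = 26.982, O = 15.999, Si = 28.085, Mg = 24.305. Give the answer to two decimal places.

40.66 weight percent

Molar mass of (Mg₀.₂₇Fe₀.₇₃)₃Al₂Si₃O₁₂: 0.81·24.305 + 2.19·55.845 + 2·26.982 + 3·28.085 + 12·15.999 = 472.195 g/mol.
Mass of O per formula unit: 12 × 15.999 = 191.988 g.
Weight fraction O = 191.988 / 472.195 = 0.4066.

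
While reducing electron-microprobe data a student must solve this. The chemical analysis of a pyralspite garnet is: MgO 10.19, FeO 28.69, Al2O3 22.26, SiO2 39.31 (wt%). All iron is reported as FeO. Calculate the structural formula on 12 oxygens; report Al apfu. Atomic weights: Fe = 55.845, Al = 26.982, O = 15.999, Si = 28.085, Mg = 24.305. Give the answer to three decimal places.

MgO: 10.19/40.304 = 0.25283 mol → 0.25283 mol Mg, 0.25283 mol O.
FeO: 28.69/71.844 = 0.39934 mol → 0.39934 mol Fe, 0.39934 mol O.
Al2O3: 22.26/101.961 = 0.21832 mol → 0.43664 mol Al, 0.65496 mol O.
SiO2: 39.31/60.083 = 0.65426 mol → 0.65426 mol Si, 1.30852 mol O.
Total oxygen = 2.61565 mol. Normalization factor = 12/2.61565 = 4.58777.
Al per 12 O = 0.43664 × 4.58777 = 2.003.

2.003 Al apfu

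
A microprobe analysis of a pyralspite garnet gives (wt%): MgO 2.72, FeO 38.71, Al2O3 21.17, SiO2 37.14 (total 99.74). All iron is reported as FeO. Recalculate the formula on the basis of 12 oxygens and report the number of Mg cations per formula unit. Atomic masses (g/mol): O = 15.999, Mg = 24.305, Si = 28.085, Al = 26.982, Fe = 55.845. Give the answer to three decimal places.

0.328 Mg apfu

2.72 wt% MgO ÷ 40.304 g/mol = 0.06749 mol, giving 0.06749 Mg and 0.06749 O.
38.71 wt% FeO ÷ 71.844 g/mol = 0.53881 mol, giving 0.53881 Fe and 0.53881 O.
21.17 wt% Al2O3 ÷ 101.961 g/mol = 0.20763 mol, giving 0.41526 Al and 0.62289 O.
37.14 wt% SiO2 ÷ 60.083 g/mol = 0.61814 mol, giving 0.61814 Si and 1.23628 O.
Oxygen sums to 2.46547; scaling by 12/2.46547 = 4.86723 puts the formula on 12 O.
Mg: 0.06749 × 4.86723 = 0.328 atoms per formula unit.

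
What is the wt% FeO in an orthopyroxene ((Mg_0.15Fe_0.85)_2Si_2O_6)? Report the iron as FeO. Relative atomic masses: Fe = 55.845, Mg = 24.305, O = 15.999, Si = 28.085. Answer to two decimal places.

48.01 wt%

Formula mass = 254.392 g/mol.
1.70 Fe → 1.7000 mol FeO per formula unit; M(FeO) = 71.844, so FeO mass = 122.135 g.
122.135/254.392 × 100 = 48.01 wt%.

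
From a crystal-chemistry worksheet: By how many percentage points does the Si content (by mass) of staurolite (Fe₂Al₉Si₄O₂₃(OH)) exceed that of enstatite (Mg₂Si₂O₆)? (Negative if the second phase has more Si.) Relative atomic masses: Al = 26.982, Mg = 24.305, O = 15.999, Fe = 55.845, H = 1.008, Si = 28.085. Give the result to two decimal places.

-14.79 percentage points

M(Fe₂Al₉Si₄O₂₃(OH)) = 851.852 g/mol, so wt% Si = 112.340/851.852 × 100 = 13.19%.
M(Mg₂Si₂O₆) = 200.774 g/mol, so wt% Si = 56.170/200.774 × 100 = 27.98%.
13.19 − 27.98 = -14.79 pp.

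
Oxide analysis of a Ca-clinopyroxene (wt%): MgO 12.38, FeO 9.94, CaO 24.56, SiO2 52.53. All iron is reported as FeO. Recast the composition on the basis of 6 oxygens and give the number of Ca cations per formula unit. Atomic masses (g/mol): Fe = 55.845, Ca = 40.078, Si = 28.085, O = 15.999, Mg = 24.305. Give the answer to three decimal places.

12.38 wt% MgO ÷ 40.304 g/mol = 0.30717 mol, giving 0.30717 Mg and 0.30717 O.
9.94 wt% FeO ÷ 71.844 g/mol = 0.13836 mol, giving 0.13836 Fe and 0.13836 O.
24.56 wt% CaO ÷ 56.077 g/mol = 0.43797 mol, giving 0.43797 Ca and 0.43797 O.
52.53 wt% SiO2 ÷ 60.083 g/mol = 0.87429 mol, giving 0.87429 Si and 1.74858 O.
Oxygen sums to 2.63208; scaling by 6/2.63208 = 2.27957 puts the formula on 6 O.
Ca: 0.43797 × 2.27957 = 0.998 atoms per formula unit.

0.998 Ca apfu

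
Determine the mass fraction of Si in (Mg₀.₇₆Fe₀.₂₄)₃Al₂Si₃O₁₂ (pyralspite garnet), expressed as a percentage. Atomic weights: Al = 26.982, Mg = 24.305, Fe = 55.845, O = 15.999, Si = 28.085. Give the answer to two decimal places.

Molar mass of (Mg₀.₇₆Fe₀.₂₄)₃Al₂Si₃O₁₂: 2.28*24.305 + 0.72*55.845 + 2*26.982 + 3*28.085 + 12*15.999 = 425.831 g/mol.
Mass of Si per formula unit: 3 × 28.085 = 84.255 g.
Weight fraction Si = 84.255 / 425.831 = 0.1979.

19.79 weight percent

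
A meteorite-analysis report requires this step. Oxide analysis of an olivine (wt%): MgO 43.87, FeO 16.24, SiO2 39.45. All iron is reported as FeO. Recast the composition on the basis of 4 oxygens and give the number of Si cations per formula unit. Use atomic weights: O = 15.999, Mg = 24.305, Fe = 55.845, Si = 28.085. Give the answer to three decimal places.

MgO (M=40.304): mol = 1.08848; Mg = 1.08848, O = 1.08848.
FeO (M=71.844): mol = 0.22605; Fe = 0.22605, O = 0.22605.
SiO2 (M=60.083): mol = 0.65659; Si = 0.65659, O = 1.31318.
ΣO = 2.62771; factor = 4/ΣO = 1.52224.
Si apfu = 0.65659 × 1.52224 = 0.999.

0.999 Si apfu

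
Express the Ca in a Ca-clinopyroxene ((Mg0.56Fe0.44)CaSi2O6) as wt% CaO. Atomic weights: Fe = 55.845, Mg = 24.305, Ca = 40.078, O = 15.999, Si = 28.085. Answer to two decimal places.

Formula mass = 230.425 g/mol.
1 Ca → 1.0000 mol CaO per formula unit; M(CaO) = 56.077, so CaO mass = 56.077 g.
56.077/230.425 × 100 = 24.34 wt%.

24.34 wt%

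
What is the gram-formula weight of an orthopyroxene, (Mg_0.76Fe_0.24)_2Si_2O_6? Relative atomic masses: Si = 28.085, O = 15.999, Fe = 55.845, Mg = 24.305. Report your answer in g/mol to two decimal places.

215.91 g/mol

M = 1.52(24.305) + 0.48(55.845) + 2(28.085) + 6(15.999)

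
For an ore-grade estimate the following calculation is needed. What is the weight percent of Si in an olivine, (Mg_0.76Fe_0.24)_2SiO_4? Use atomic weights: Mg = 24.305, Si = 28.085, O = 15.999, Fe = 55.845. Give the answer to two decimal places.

M((Mg_0.76Fe_0.24)_2SiO_4) = 155.830 g/mol.
Si contributes 1 × 28.085 = 28.085 g per mole.
28.085/155.830 = 0.1802 → 18.02%.

18.02 weight percent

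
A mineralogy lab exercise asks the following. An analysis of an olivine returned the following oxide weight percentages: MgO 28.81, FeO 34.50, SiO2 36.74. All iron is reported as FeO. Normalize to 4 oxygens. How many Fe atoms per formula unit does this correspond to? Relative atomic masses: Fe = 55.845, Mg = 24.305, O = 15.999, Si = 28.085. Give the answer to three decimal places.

0.794 Fe apfu

28.81 wt% MgO ÷ 40.304 g/mol = 0.71482 mol, giving 0.71482 Mg and 0.71482 O.
34.50 wt% FeO ÷ 71.844 g/mol = 0.48021 mol, giving 0.48021 Fe and 0.48021 O.
36.74 wt% SiO2 ÷ 60.083 g/mol = 0.61149 mol, giving 0.61149 Si and 1.22298 O.
Oxygen sums to 2.41801; scaling by 4/2.41801 = 1.65425 puts the formula on 4 O.
Fe: 0.48021 × 1.65425 = 0.794 atoms per formula unit.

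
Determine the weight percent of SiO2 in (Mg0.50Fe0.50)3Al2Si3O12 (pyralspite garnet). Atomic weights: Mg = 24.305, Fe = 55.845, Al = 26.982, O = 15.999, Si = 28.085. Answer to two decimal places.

40.02 wt%

M((Mg0.50Fe0.50)3Al2Si3O12) = 450.432 g/mol; M(SiO2) = 60.083 g/mol.
Moles SiO2 per formula unit = 3 Si ÷ 1 = 3.0000.
SiO2 fraction = (3.0000 × 60.083) / 450.432 = 180.249/450.432 = 0.4002.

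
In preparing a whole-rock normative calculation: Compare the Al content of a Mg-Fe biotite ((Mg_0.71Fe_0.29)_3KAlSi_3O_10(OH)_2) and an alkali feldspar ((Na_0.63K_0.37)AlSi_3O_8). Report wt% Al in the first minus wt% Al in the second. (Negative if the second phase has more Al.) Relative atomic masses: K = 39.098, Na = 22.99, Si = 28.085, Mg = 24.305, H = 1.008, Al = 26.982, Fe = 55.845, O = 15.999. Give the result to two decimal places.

-3.99 percentage points

Al in (Mg_0.71Fe_0.29)_3KAlSi_3O_10(OH)_2: molar mass 444.694 g/mol; 1×26.982 = 26.982 g → 6.07 wt%.
Al in (Na_0.63K_0.37)AlSi_3O_8: molar mass 268.179 g/mol; 1×26.982 = 26.982 g → 10.06 wt%.
Difference = 6.07 − 10.06 = -3.99 percentage points.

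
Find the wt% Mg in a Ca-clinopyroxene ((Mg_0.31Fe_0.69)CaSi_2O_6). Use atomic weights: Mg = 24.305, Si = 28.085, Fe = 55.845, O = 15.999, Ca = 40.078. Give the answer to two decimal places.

M((Mg_0.31Fe_0.69)CaSi_2O_6) = 238.310 g/mol.
Mg contributes 0.31 × 24.305 = 7.535 g per mole.
7.535/238.310 = 0.0316 → 3.16%.

3.16 weight percent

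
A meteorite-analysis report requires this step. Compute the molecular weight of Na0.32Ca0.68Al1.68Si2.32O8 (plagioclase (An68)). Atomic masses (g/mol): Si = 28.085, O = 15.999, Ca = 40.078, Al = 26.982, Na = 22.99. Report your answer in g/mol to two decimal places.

273.09 g/mol

M = 0.32(22.99) + 0.68(40.078) + 1.68(26.982) + 2.32(28.085) + 8(15.999)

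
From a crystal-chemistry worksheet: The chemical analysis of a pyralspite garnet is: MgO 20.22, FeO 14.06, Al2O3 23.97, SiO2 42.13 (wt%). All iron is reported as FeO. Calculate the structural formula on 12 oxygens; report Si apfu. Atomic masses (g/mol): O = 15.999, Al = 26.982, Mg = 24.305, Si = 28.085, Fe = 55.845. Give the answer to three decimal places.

3.000 Si apfu

20.22 wt% MgO ÷ 40.304 g/mol = 0.50169 mol, giving 0.50169 Mg and 0.50169 O.
14.06 wt% FeO ÷ 71.844 g/mol = 0.19570 mol, giving 0.19570 Fe and 0.19570 O.
23.97 wt% Al2O3 ÷ 101.961 g/mol = 0.23509 mol, giving 0.47018 Al and 0.70527 O.
42.13 wt% SiO2 ÷ 60.083 g/mol = 0.70120 mol, giving 0.70120 Si and 1.40240 O.
Oxygen sums to 2.80506; scaling by 12/2.80506 = 4.27798 puts the formula on 12 O.
Si: 0.70120 × 4.27798 = 3.000 atoms per formula unit.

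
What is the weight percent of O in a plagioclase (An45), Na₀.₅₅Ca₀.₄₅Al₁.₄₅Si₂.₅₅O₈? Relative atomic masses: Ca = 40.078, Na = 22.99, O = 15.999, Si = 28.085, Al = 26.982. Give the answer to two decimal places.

47.51 mass %

Formula mass = 0.55·22.99 + 0.45·40.078 + 1.45·26.982 + 2.55·28.085 + 8·15.999 = 269.412 g/mol, of which 127.992 g is O.
So O makes up 127.992/269.412 = 0.4751 of the mass, i.e. 47.51%.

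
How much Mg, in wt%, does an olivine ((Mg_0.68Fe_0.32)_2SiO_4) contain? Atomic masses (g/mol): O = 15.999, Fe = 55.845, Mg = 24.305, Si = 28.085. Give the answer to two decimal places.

M((Mg_0.68Fe_0.32)_2SiO_4) = 160.877 g/mol.
Mg contributes 1.36 × 24.305 = 33.055 g per mole.
33.055/160.877 = 0.2055 → 20.55%.

20.55 wt%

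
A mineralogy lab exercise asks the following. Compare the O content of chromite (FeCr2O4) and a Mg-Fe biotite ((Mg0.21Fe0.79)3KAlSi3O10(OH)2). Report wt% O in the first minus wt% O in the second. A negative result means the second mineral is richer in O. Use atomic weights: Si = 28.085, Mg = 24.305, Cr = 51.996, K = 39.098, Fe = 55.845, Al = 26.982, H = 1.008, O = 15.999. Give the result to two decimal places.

First mineral: 63.996 g O in 223.833 g formula = 28.59 wt% O.
Second mineral: 191.988 g O in 492.004 g formula = 39.02 wt% O.
28.59% − 39.02% gives a difference of -10.43 percentage points.

-10.43 percentage points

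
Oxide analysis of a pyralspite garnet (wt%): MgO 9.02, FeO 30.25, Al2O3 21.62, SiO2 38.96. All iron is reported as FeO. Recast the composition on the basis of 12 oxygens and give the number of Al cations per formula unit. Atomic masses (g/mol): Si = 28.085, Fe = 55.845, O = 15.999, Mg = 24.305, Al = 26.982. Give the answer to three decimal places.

1.974 Al apfu

9.02 wt% MgO ÷ 40.304 g/mol = 0.22380 mol, giving 0.22380 Mg and 0.22380 O.
30.25 wt% FeO ÷ 71.844 g/mol = 0.42105 mol, giving 0.42105 Fe and 0.42105 O.
21.62 wt% Al2O3 ÷ 101.961 g/mol = 0.21204 mol, giving 0.42408 Al and 0.63612 O.
38.96 wt% SiO2 ÷ 60.083 g/mol = 0.64844 mol, giving 0.64844 Si and 1.29688 O.
Oxygen sums to 2.57785; scaling by 12/2.57785 = 4.65504 puts the formula on 12 O.
Al: 0.42408 × 4.65504 = 1.974 atoms per formula unit.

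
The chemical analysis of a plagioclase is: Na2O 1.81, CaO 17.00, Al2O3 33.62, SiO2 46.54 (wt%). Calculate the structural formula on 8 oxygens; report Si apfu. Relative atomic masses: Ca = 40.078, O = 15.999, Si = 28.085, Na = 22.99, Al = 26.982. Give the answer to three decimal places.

Na2O: 1.81/61.979 = 0.02920 mol → 0.05840 mol Na, 0.02920 mol O.
CaO: 17.00/56.077 = 0.30315 mol → 0.30315 mol Ca, 0.30315 mol O.
Al2O3: 33.62/101.961 = 0.32973 mol → 0.65946 mol Al, 0.98919 mol O.
SiO2: 46.54/60.083 = 0.77460 mol → 0.77460 mol Si, 1.54920 mol O.
Total oxygen = 2.87074 mol. Normalization factor = 8/2.87074 = 2.78674.
Si per 8 O = 0.77460 × 2.78674 = 2.159.

2.159 Si apfu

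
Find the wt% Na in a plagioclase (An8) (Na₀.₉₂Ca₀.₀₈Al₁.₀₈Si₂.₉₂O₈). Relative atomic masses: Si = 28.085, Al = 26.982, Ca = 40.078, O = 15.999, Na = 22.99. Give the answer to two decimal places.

8.03 weight percent

M(Na₀.₉₂Ca₀.₀₈Al₁.₀₈Si₂.₉₂O₈) = 263.498 g/mol.
Na contributes 0.92 × 22.99 = 21.151 g per mole.
21.151/263.498 = 0.0803 → 8.03%.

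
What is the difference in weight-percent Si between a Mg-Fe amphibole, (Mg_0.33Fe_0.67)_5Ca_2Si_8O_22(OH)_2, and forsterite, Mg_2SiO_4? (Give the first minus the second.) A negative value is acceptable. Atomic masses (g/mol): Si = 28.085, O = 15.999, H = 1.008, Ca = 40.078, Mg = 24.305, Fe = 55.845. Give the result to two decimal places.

4.51 percentage points

M((Mg_0.33Fe_0.67)_5Ca_2Si_8O_22(OH)_2) = 918.012 g/mol, so wt% Si = 224.680/918.012 × 100 = 24.47%.
M(Mg_2SiO_4) = 140.691 g/mol, so wt% Si = 28.085/140.691 × 100 = 19.96%.
24.47 − 19.96 = 4.51 pp.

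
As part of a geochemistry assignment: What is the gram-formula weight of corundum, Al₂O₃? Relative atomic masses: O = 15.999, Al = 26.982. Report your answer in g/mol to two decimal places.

Al: 2 × 26.982 = 53.9640
O: 3 × 15.999 = 47.9970
Summing the contributions gives the formula mass.

101.96 g/mol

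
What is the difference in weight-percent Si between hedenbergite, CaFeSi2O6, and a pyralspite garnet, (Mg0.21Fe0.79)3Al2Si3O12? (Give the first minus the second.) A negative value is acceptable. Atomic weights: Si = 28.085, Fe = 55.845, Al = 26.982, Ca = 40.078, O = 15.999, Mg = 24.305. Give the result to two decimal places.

5.01 percentage points

Si in CaFeSi2O6: molar mass 248.087 g/mol; 2×28.085 = 56.170 g → 22.64 wt%.
Si in (Mg0.21Fe0.79)3Al2Si3O12: molar mass 477.872 g/mol; 3×28.085 = 84.255 g → 17.63 wt%.
Difference = 22.64 − 17.63 = 5.01 percentage points.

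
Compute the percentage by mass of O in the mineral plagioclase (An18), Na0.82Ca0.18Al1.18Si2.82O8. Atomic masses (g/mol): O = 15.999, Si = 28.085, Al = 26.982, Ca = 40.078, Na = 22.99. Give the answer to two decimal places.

48.28 mass %

M(Na0.82Ca0.18Al1.18Si2.82O8) = 265.096 g/mol.
O contributes 8 × 15.999 = 127.992 g per mole.
127.992/265.096 = 0.4828 → 48.28%.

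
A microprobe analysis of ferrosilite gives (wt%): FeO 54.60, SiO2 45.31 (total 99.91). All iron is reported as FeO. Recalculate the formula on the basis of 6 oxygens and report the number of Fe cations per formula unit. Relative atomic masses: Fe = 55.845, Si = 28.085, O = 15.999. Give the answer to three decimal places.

2.010 Fe apfu

FeO: 54.60/71.844 = 0.75998 mol → 0.75998 mol Fe, 0.75998 mol O.
SiO2: 45.31/60.083 = 0.75412 mol → 0.75412 mol Si, 1.50824 mol O.
Total oxygen = 2.26822 mol. Normalization factor = 6/2.26822 = 2.64525.
Fe per 6 O = 0.75998 × 2.64525 = 2.010.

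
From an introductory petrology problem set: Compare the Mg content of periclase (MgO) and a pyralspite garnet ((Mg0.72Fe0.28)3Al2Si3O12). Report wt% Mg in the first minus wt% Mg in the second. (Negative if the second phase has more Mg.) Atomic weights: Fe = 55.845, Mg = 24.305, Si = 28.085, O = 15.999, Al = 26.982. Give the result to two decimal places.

48.08 percentage points

First mineral: 24.305 g Mg in 40.304 g formula = 60.30 wt% Mg.
Second mineral: 52.499 g Mg in 429.616 g formula = 12.22 wt% Mg.
60.30% − 12.22% gives a difference of 48.08 percentage points.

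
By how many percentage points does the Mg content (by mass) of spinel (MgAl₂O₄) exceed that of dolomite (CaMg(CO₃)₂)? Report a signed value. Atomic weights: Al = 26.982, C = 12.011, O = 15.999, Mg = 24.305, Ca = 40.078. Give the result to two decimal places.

3.90 percentage points

M(MgAl₂O₄) = 142.265 g/mol, so wt% Mg = 24.305/142.265 × 100 = 17.08%.
M(CaMg(CO₃)₂) = 184.399 g/mol, so wt% Mg = 24.305/184.399 × 100 = 13.18%.
17.08 − 13.18 = 3.90 pp.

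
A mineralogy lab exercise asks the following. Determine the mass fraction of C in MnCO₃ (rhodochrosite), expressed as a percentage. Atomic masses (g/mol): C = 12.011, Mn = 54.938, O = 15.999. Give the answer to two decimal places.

M(MnCO₃) = 114.946 g/mol.
C contributes 1 × 12.011 = 12.011 g per mole.
12.011/114.946 = 0.1045 → 10.45%.

10.45 mass %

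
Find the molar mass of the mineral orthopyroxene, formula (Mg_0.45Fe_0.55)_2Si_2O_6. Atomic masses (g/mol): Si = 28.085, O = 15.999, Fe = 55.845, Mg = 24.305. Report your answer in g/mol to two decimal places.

The formula mass is the sum 0.90·24.305 + 1.10·55.845 + 2·28.085 + 6·15.999.

235.47 g/mol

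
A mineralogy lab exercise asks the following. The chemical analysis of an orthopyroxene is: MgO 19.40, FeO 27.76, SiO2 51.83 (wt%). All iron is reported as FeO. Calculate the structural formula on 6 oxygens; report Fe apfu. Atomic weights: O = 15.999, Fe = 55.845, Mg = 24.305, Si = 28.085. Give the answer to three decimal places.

0.894 Fe apfu

MgO (M=40.304): mol = 0.48134; Mg = 0.48134, O = 0.48134.
FeO (M=71.844): mol = 0.38639; Fe = 0.38639, O = 0.38639.
SiO2 (M=60.083): mol = 0.86264; Si = 0.86264, O = 1.72528.
ΣO = 2.59301; factor = 6/ΣO = 2.31391.
Fe apfu = 0.38639 × 2.31391 = 0.894.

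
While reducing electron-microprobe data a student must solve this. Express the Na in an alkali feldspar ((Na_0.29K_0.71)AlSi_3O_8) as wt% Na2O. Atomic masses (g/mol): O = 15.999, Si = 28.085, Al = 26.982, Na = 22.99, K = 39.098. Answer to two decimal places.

3.28 wt%

M((Na_0.29K_0.71)AlSi_3O_8) = 273.656 g/mol; M(Na2O) = 61.979 g/mol.
Moles Na2O per formula unit = 0.29 Na ÷ 2 = 0.1450.
Na2O fraction = (0.1450 × 61.979) / 273.656 = 8.987/273.656 = 0.0328.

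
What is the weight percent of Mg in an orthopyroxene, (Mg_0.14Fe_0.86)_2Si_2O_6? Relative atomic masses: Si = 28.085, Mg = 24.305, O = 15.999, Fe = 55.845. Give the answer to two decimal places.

2.67 mass %

Formula mass = 0.28·24.305 + 1.72·55.845 + 2·28.085 + 6·15.999 = 255.023 g/mol, of which 6.805 g is Mg.
So Mg makes up 6.805/255.023 = 0.0267 of the mass, i.e. 2.67%.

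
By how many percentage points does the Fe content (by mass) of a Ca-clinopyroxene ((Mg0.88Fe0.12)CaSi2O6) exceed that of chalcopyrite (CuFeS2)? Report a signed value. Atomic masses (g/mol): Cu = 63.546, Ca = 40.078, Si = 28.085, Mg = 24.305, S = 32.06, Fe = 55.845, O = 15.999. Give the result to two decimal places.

M((Mg0.88Fe0.12)CaSi2O6) = 220.332 g/mol, so wt% Fe = 6.701/220.332 × 100 = 3.04%.
M(CuFeS2) = 183.511 g/mol, so wt% Fe = 55.845/183.511 × 100 = 30.43%.
3.04 − 30.43 = -27.39 pp.

-27.39 percentage points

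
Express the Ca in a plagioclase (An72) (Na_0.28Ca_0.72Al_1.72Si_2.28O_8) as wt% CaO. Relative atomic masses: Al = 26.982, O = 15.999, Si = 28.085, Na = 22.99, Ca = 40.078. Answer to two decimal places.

14.75 wt%

M(Na_0.28Ca_0.72Al_1.72Si_2.28O_8) = 273.728 g/mol; M(CaO) = 56.077 g/mol.
Moles CaO per formula unit = 0.72 Ca ÷ 1 = 0.7200.
CaO fraction = (0.7200 × 56.077) / 273.728 = 40.375/273.728 = 0.1475.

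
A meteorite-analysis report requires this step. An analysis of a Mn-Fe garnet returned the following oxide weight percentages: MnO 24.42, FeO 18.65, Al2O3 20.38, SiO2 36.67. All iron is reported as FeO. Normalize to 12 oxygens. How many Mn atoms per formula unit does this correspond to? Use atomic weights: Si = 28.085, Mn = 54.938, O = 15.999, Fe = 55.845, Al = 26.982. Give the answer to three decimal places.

MnO (M=70.937): mol = 0.34425; Mn = 0.34425, O = 0.34425.
FeO (M=71.844): mol = 0.25959; Fe = 0.25959, O = 0.25959.
Al2O3 (M=101.961): mol = 0.19988; Al = 0.39976, O = 0.59964.
SiO2 (M=60.083): mol = 0.61032; Si = 0.61032, O = 1.22064.
ΣO = 2.42412; factor = 12/ΣO = 4.95025.
Mn apfu = 0.34425 × 4.95025 = 1.704.

1.704 Mn apfu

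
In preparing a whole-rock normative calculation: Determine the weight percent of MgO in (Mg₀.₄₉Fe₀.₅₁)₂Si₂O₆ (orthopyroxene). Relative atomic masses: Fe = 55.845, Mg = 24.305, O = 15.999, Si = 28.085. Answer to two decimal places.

Molar mass of (Mg₀.₄₉Fe₀.₅₁)₂Si₂O₆ = 0.98*24.305 + 1.02*55.845 + 2*28.085 + 6*15.999 = 232.945 g/mol.
Each formula unit contains 0.98 Mg, equivalent to 0.98/1 = 0.9800 mol MgO.
M(MgO) = 1×24.305 + 1×15.999 = 40.304 g/mol.
Mass of MgO per formula unit = 0.9800 × 40.304 = 39.498 g.
MgO wt% = 39.498 / 232.945 × 100 = 16.96%.

16.96 wt%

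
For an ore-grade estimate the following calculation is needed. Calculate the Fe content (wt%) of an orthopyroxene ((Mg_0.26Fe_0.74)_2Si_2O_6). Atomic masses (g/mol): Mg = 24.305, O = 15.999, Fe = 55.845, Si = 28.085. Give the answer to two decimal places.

Formula mass = 0.52*24.305 + 1.48*55.845 + 2*28.085 + 6*15.999 = 247.453 g/mol, of which 82.651 g is Fe.
So Fe makes up 82.651/247.453 = 0.3340 of the mass, i.e. 33.40%.

33.40 wt%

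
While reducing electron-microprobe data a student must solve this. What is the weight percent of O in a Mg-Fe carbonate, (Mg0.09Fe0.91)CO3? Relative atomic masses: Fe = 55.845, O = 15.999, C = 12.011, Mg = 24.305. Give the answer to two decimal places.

42.47 weight percent

Molar mass of (Mg0.09Fe0.91)CO3: 0.09*24.305 + 0.91*55.845 + 1*12.011 + 3*15.999 = 113.014 g/mol.
Mass of O per formula unit: 3 × 15.999 = 47.997 g.
Weight fraction O = 47.997 / 113.014 = 0.4247.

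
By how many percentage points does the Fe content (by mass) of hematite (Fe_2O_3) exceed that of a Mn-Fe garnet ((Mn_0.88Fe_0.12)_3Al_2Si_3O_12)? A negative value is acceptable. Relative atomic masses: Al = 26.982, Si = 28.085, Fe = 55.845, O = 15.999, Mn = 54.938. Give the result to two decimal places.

First mineral: 111.690 g Fe in 159.687 g formula = 69.94 wt% Fe.
Second mineral: 20.104 g Fe in 495.348 g formula = 4.06 wt% Fe.
69.94% − 4.06% gives a difference of 65.88 percentage points.

65.88 percentage points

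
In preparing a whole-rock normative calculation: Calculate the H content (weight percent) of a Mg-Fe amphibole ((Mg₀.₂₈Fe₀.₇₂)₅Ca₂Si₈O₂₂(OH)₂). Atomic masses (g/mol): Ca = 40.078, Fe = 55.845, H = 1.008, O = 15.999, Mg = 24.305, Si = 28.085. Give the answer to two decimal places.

0.22 weight percent

M((Mg₀.₂₈Fe₀.₇₂)₅Ca₂Si₈O₂₂(OH)₂) = 925.897 g/mol.
H contributes 2 × 1.008 = 2.016 g per mole.
2.016/925.897 = 0.0022 → 0.22%.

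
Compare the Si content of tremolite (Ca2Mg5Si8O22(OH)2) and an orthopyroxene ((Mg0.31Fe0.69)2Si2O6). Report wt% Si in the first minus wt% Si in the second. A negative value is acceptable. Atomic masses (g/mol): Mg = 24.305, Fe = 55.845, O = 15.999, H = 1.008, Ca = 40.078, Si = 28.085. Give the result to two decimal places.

4.67 percentage points

M(Ca2Mg5Si8O22(OH)2) = 812.353 g/mol, so wt% Si = 224.680/812.353 × 100 = 27.66%.
M((Mg0.31Fe0.69)2Si2O6) = 244.299 g/mol, so wt% Si = 56.170/244.299 × 100 = 22.99%.
27.66 − 22.99 = 4.67 pp.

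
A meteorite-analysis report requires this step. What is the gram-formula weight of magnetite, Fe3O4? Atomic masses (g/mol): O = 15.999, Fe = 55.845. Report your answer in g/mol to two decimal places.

M = 3*55.845 + 4*15.999

231.53 g/mol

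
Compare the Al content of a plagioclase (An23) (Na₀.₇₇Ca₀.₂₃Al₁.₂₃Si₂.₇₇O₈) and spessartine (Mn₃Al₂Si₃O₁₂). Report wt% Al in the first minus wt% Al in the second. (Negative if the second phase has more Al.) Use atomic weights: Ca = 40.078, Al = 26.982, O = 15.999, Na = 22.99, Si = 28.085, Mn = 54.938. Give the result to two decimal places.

M(Na₀.₇₇Ca₀.₂₃Al₁.₂₃Si₂.₇₇O₈) = 265.896 g/mol, so wt% Al = 33.188/265.896 × 100 = 12.48%.
M(Mn₃Al₂Si₃O₁₂) = 495.021 g/mol, so wt% Al = 53.964/495.021 × 100 = 10.90%.
12.48 − 10.90 = 1.58 pp.

1.58 percentage points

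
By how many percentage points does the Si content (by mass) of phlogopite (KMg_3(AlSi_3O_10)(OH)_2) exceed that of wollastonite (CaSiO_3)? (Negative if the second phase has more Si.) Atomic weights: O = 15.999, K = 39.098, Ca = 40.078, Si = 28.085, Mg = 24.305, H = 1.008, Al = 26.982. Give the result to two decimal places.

M(KMg_3(AlSi_3O_10)(OH)_2) = 417.254 g/mol, so wt% Si = 84.255/417.254 × 100 = 20.19%.
M(CaSiO_3) = 116.160 g/mol, so wt% Si = 28.085/116.160 × 100 = 24.18%.
20.19 − 24.18 = -3.99 pp.

-3.99 percentage points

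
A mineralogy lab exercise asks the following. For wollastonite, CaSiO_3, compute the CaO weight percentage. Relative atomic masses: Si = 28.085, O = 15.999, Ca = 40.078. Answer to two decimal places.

Molar mass of CaSiO_3 = 1×40.078 + 1×28.085 + 3×15.999 = 116.160 g/mol.
Each formula unit contains 1 Ca, equivalent to 1/1 = 1.0000 mol CaO.
M(CaO) = 1×40.078 + 1×15.999 = 56.077 g/mol.
Mass of CaO per formula unit = 1.0000 × 56.077 = 56.077 g.
CaO wt% = 56.077 / 116.160 × 100 = 48.28%.

48.28 wt%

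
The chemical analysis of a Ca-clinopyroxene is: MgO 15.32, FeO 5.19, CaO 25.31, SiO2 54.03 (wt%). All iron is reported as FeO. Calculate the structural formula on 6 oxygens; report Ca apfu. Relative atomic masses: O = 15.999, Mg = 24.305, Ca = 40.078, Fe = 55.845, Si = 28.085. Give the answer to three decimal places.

1.002 Ca apfu

MgO: 15.32/40.304 = 0.38011 mol → 0.38011 mol Mg, 0.38011 mol O.
FeO: 5.19/71.844 = 0.07224 mol → 0.07224 mol Fe, 0.07224 mol O.
CaO: 25.31/56.077 = 0.45134 mol → 0.45134 mol Ca, 0.45134 mol O.
SiO2: 54.03/60.083 = 0.89926 mol → 0.89926 mol Si, 1.79852 mol O.
Total oxygen = 2.70221 mol. Normalization factor = 6/2.70221 = 2.22040.
Ca per 6 O = 0.45134 × 2.22040 = 1.002.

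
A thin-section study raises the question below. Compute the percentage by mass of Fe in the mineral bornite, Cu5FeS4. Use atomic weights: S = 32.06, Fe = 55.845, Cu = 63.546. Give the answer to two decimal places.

11.13 mass %

Formula mass = 5·63.546 + 1·55.845 + 4·32.06 = 501.815 g/mol, of which 55.845 g is Fe.
So Fe makes up 55.845/501.815 = 0.1113 of the mass, i.e. 11.13%.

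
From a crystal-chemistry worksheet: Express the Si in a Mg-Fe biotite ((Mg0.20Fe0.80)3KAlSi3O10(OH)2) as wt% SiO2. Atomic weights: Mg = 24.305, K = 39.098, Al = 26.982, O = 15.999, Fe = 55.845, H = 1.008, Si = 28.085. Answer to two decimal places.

Formula mass = 492.950 g/mol.
3 Si → 3.0000 mol SiO2 per formula unit; M(SiO2) = 60.083, so SiO2 mass = 180.249 g.
180.249/492.950 × 100 = 36.57 wt%.

36.57 wt%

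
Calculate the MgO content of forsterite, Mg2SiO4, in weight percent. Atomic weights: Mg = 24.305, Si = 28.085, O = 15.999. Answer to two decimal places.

Molar mass of Mg2SiO4 = 2×24.305 + 1×28.085 + 4×15.999 = 140.691 g/mol.
Each formula unit contains 2 Mg, equivalent to 2/1 = 2.0000 mol MgO.
M(MgO) = 1×24.305 + 1×15.999 = 40.304 g/mol.
Mass of MgO per formula unit = 2.0000 × 40.304 = 80.608 g.
MgO wt% = 80.608 / 140.691 × 100 = 57.29%.

57.29 wt%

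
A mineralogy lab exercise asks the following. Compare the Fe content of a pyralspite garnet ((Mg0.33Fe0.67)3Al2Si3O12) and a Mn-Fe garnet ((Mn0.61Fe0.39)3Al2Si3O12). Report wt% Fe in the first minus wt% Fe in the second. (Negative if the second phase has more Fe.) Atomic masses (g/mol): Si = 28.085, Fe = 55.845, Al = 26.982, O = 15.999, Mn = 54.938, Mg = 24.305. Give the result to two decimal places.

10.89 percentage points

First mineral: 112.248 g Fe in 466.517 g formula = 24.06 wt% Fe.
Second mineral: 65.339 g Fe in 496.082 g formula = 13.17 wt% Fe.
24.06% − 13.17% gives a difference of 10.89 percentage points.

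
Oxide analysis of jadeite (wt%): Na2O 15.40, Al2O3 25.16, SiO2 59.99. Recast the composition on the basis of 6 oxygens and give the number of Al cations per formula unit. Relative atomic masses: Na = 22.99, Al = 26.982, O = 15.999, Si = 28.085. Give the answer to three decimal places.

0.992 Al apfu

15.40 wt% Na2O ÷ 61.979 g/mol = 0.24847 mol, giving 0.49694 Na and 0.24847 O.
25.16 wt% Al2O3 ÷ 101.961 g/mol = 0.24676 mol, giving 0.49352 Al and 0.74028 O.
59.99 wt% SiO2 ÷ 60.083 g/mol = 0.99845 mol, giving 0.99845 Si and 1.99690 O.
Oxygen sums to 2.98565; scaling by 6/2.98565 = 2.00961 puts the formula on 6 O.
Al: 0.49352 × 2.00961 = 0.992 atoms per formula unit.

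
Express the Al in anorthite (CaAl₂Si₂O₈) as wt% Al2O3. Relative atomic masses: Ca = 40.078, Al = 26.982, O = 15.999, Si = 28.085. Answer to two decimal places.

M(CaAl₂Si₂O₈) = 278.204 g/mol; M(Al2O3) = 101.961 g/mol.
Moles Al2O3 per formula unit = 2 Al ÷ 2 = 1.0000.
Al2O3 fraction = (1.0000 × 101.961) / 278.204 = 101.961/278.204 = 0.3665.

36.65 wt%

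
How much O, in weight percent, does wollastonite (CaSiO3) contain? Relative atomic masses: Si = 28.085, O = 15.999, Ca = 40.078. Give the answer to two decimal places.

Molar mass of CaSiO3: 1·40.078 + 1·28.085 + 3·15.999 = 116.160 g/mol.
Mass of O per formula unit: 3 × 15.999 = 47.997 g.
Weight fraction O = 47.997 / 116.160 = 0.4132.

41.32 weight percent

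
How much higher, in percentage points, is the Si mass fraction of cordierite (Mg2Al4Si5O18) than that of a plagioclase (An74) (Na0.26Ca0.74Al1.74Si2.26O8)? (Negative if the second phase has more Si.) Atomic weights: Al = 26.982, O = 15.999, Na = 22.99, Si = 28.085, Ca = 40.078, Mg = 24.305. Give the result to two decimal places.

Si in Mg2Al4Si5O18: molar mass 584.945 g/mol; 5×28.085 = 140.425 g → 24.01 wt%.
Si in Na0.26Ca0.74Al1.74Si2.26O8: molar mass 274.048 g/mol; 2.26×28.085 = 63.472 g → 23.16 wt%.
Difference = 24.01 − 23.16 = 0.85 percentage points.

0.85 percentage points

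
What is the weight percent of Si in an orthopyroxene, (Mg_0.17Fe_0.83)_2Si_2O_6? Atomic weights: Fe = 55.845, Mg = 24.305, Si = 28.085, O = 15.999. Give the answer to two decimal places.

Formula mass = 0.34·24.305 + 1.66·55.845 + 2·28.085 + 6·15.999 = 253.130 g/mol, of which 56.170 g is Si.
So Si makes up 56.170/253.130 = 0.2219 of the mass, i.e. 22.19%.

22.19 weight percent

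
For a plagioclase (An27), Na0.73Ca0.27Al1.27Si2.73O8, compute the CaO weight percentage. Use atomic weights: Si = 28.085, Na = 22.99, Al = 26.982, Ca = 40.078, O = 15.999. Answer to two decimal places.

Formula mass = 266.535 g/mol.
0.27 Ca → 0.2700 mol CaO per formula unit; M(CaO) = 56.077, so CaO mass = 15.141 g.
15.141/266.535 × 100 = 5.68 wt%.

5.68 wt%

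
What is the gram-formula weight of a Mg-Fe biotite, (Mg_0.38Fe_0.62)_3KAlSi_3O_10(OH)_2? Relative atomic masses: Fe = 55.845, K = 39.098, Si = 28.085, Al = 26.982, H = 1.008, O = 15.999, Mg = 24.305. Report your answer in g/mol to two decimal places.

Mg: 1.14 × 24.305 = 27.7077
Fe: 1.86 × 55.845 = 103.8717
K: 1 × 39.098 = 39.0980
Al: 1 × 26.982 = 26.9820
Si: 3 × 28.085 = 84.2550
O: 12 × 15.999 = 191.9880
H: 2 × 1.008 = 2.0160
Summing the contributions gives the formula mass.

475.92 g/mol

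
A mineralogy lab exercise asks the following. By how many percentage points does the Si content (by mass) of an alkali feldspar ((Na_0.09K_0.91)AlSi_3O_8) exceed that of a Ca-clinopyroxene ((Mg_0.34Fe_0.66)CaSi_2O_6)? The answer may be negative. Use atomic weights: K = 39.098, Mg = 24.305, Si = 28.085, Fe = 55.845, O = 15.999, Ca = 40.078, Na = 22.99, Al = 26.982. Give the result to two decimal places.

6.77 percentage points

First mineral: 84.255 g Si in 276.877 g formula = 30.43 wt% Si.
Second mineral: 56.170 g Si in 237.363 g formula = 23.66 wt% Si.
30.43% − 23.66% gives a difference of 6.77 percentage points.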